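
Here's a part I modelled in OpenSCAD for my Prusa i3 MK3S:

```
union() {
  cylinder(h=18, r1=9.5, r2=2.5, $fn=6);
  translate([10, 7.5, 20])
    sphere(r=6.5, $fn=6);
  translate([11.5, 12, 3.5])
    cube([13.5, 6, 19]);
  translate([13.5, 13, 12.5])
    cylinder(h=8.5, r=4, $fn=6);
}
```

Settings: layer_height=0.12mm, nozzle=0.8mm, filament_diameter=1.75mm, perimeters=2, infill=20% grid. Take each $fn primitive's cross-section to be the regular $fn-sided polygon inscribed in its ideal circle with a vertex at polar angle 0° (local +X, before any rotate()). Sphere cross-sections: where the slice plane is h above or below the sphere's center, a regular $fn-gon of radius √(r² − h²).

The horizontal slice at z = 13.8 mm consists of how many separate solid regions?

3

At z = 13.8 mm: the cone contributes a regular 6-gon of circumradius 4.133 (interpolated between r1=9.5 and r2=2.5 at t=0.767); the r=6.5 sphere at (10, 7.5) contributes a regular 6-gon of circumradius √(6.5²−6.2²) = 1.952; the cube at (11.5, 12) is present — its section is the full 13.5×6 rectangle; the r=4 cylinder at (13.5, 13) contributes a regular 6-gon of circumradius 4; Combining (union): the regions partially overlap (shared area 23.03 mm²), so overlapping operands fuse into one piece — 3 connected regions. The result has 3 disconnected regions.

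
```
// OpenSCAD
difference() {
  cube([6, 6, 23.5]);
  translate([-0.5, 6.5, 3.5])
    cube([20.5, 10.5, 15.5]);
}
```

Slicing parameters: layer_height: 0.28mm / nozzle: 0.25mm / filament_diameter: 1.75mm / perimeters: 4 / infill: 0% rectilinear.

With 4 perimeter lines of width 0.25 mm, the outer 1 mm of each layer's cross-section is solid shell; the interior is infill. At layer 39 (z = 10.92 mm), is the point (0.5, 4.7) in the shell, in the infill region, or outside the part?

shell

At z = 10.92 mm: the cube (footprint 6×6) is included at this height; the cube at (-0.5, 6.5) is present — its section is the full 20.5×10.5 rectangle; Taking the first minus the rest: starting from the 6×6 cube, the 20.5×10.5 cube at (-0.5, 6.5) misses the remaining region (no effect) — 1 connected region. Overall, the cross-section is a single solid region. The nearest boundary edge runs (0.00, 0.00)→(0.00, 6.00); distance from the point to it = 0.50 mm. The point is inside the cross-section, 0.50 mm from the nearest boundary — within the 1 mm shell band (4 × 0.25).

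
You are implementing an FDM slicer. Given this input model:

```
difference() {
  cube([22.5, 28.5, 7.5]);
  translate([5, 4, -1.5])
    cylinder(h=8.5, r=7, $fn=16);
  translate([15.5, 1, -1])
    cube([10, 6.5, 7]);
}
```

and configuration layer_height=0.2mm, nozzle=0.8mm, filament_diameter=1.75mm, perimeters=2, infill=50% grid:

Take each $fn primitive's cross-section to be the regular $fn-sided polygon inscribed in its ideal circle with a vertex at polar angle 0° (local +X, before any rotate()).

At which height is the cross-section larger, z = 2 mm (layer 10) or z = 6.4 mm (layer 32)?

Layer 10 (z = 2): the cube (footprint 22.5×28.5) is included at this height (area 641.25 mm²); the r=7 cylinder at (5, 4) gives a regular 16-gon of circumradius 7 (constant along its height) (area = (16/2)·7.000²·sin(360°/16) = 150.01 mm²); the cube at (15.5, 1) (footprint 10×6.5) is included at this height (area 65.00 mm²); After the difference (first − rest): starting from the 22.5×28.5 cube (641.25 mm²), the r=7 cylinder at (5, 4) partially overlaps it — only the 114.75 mm² overlap (of its 150.01 mm²) is removed, clipping the outline; the 10×6.5 cube at (15.5, 1) partially overlaps it — only the 45.50 mm² overlap (of its 65.00 mm²) is removed, clipping the outline — area = 481.00 mm². So its area = 481.00 mm². Layer 32 (z = 6.4): the cube is present — its section is the full 22.5×28.5 rectangle (area 641.25 mm²); the r=7 cylinder at (5, 4) gives a regular 16-gon of circumradius 7 (constant along its height) (area = (16/2)·7.000²·sin(360°/16) = 150.01 mm²); the cube at (15.5, 1) is not intersected at this z (z outside [-1, 6]); Taking the first minus the rest: starting from the 22.5×28.5 cube (641.25 mm²), the r=7 cylinder at (5, 4) partially overlaps it — only the 114.75 mm² overlap (of its 150.01 mm²) is removed, clipping the outline — area = 526.50 mm². So its area = 526.50 mm². Layer 32 is larger (526.50 vs 481.00 mm²).

layer 32 (z = 6.4 mm)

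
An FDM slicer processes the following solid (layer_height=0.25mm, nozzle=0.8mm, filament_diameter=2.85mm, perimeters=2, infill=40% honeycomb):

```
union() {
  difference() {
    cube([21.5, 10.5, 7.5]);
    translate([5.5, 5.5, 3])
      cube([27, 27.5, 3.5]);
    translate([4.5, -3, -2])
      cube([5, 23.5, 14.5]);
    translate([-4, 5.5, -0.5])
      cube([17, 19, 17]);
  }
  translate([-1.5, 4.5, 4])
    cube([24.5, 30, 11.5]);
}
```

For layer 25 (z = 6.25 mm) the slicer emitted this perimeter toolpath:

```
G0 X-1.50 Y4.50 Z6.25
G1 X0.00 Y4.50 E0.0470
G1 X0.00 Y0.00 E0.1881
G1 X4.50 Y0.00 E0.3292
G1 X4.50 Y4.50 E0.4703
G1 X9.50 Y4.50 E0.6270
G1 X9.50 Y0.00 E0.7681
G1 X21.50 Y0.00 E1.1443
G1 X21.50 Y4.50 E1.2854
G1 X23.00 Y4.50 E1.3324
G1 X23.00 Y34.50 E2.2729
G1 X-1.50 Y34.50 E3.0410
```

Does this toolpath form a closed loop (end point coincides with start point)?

Start point (G0): (-1.50, 4.50). End point (last G1): the path does not return to the start — open.

no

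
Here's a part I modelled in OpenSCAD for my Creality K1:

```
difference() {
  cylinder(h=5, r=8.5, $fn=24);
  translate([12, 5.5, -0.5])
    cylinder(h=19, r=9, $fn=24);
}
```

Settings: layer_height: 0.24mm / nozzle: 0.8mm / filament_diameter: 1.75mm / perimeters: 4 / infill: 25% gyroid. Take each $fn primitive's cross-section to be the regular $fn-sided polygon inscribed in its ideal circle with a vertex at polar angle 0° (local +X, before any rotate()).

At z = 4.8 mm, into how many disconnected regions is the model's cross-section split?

1

At z = 4.8 mm: the r=8.5 cylinder contributes a regular 24-gon of circumradius 8.5; the cylinder at (12, 5.5): section is a regular 24-gon, circumradius r=9; Subtracting the remaining from the first: starting from the r=8.5 cylinder, the r=9 cylinder at (12, 5.5) partially overlaps it — only the 32.60 mm² overlap (of its 251.57 mm²) is removed, clipping the outline — 1 connected region. The result has 1 disconnected region.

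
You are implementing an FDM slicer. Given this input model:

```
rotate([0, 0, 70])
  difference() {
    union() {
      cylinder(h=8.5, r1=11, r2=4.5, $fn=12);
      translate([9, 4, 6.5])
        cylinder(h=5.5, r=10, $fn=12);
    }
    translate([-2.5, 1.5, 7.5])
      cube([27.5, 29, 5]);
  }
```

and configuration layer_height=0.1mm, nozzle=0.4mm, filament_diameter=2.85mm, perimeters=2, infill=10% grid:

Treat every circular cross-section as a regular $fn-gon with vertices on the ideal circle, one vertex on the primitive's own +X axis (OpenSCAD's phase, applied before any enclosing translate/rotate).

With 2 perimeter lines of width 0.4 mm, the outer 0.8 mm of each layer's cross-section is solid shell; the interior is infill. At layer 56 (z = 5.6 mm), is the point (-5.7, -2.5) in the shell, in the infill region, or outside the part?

shell

At z = 5.6 mm: the cone: at t=0.659 of its height the radius interpolates to r₁+(r₂−r₁)t = 6.718, giving a regular 12-gon of that circumradius; the cylinder at (9, 4) is not intersected at this z (z outside [6.5, 12]); Merging all regions: only the cone is present, so the union is just that shape — 1 connected region; the cube at (-2.5, 1.5) is absent (z outside [7.5, 12.5]); After the difference (first − rest): none of the subtracted shapes is present at this height, so that combined region is unchanged — 1 connected region; (rotated 70° about Z; rotation is an isometry so areas/perimeters/island counts are preserved). Overall, the cross-section is a single solid region. Undo the 70° rotation: the query point maps to (-4.299, 4.501) in the un-rotated model frame. The nearest boundary edge runs (-3.36, 5.82)→(-5.82, 3.36); distance from the point to it = 0.27 mm. The point is inside the cross-section, 0.27 mm from the nearest boundary — within the 0.8 mm shell band (2 × 0.4).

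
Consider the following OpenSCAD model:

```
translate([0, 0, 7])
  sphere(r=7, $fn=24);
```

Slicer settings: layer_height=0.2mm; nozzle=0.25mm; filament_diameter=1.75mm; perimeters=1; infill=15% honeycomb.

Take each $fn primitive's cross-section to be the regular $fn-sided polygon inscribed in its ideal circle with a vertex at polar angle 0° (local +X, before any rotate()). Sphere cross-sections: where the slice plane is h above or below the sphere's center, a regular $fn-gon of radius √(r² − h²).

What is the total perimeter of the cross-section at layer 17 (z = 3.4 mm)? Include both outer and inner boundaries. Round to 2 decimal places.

At z = 3.4 mm: the sphere: section is a regular 24-gon, circumradius = √(r²−h²) = √(7²−3.6²) = 6.003 (perimeter = 2·24·6.003·sin(180°/24) = 37.61 mm). Overall, the cross-section is a single solid region. Total boundary length (outer) = 37.61 mm.

37.61 mm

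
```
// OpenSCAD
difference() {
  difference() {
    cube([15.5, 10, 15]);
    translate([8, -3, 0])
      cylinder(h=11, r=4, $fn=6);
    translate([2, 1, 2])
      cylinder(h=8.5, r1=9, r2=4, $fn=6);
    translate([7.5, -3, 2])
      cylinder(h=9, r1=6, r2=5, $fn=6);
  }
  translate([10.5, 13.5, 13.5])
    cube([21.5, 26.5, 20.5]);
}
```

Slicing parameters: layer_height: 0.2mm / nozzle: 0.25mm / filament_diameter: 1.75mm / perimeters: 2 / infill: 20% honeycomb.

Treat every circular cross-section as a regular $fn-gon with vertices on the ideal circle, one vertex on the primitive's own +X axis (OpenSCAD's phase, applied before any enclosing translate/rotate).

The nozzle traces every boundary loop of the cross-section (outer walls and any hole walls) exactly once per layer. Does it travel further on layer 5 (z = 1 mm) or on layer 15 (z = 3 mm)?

Layer 5 (z = 1): the cube is present — its section is the full 15.5×10 rectangle (perimeter 51.00 mm); the cylinder at (8, -3): section is a regular 6-gon, circumradius r=4 (perimeter = 2·6·4.000·sin(180°/6) = 24.00 mm); the cone at (2, 1) does not reach this height (z outside [2, 10.5]); the cone at (7.5, -3) is not intersected at this z (z outside [2, 11]); Taking the first minus the rest: starting from the 15.5×10 cube, the r=4 cylinder at (8, -3) partially overlaps it — only the 1.98 mm² overlap (of its 41.57 mm²) is removed, clipping the outline — boundary = 51.54 mm; the cube at (10.5, 13.5) does not reach this height (z outside [13.5, 34]); After the difference (first − rest): none of the subtracted shapes is present at this height, so the result so far is unchanged — boundary = 51.54 mm. So its perimeter = 51.54 mm. Layer 15 (z = 3): the 15.5×10 cube contributes its full rectangle (perimeter 51.00 mm); the r=4 cylinder at (8, -3) gives a regular 6-gon of circumradius 4 (constant along its height) (perimeter = 2·6·4.000·sin(180°/6) = 24.00 mm); the cone at (2, 1) (r1=9→r2=4) has section circumradius 8.412 here — a regular 6-gon (perimeter = 2·6·8.412·sin(180°/6) = 50.47 mm); the cone at (7.5, -3) contributes a regular 6-gon of circumradius 5.889 (interpolated between r1=6 and r2=5 at t=0.111) (perimeter = 2·6·5.889·sin(180°/6) = 35.33 mm); Subtracting the remaining from the first: starting from the 15.5×10 cube, the r=4 cylinder at (8, -3) partially overlaps it — only the 1.98 mm² overlap (of its 41.57 mm²) is removed, clipping the outline; the cone at (2, 1) partially overlaps it — only the 68.75 mm² overlap (of its 183.83 mm²) is removed, clipping the outline; the cone at (7.5, -3) partially overlaps it — only the 1.90 mm² overlap (of its 90.10 mm²) is removed, clipping the outline — boundary = 47.50 mm; the cube at (10.5, 13.5) is not intersected at this z (z outside [13.5, 34]); Subtracting the remaining from the first: none of the subtracted shapes is present at this height, so that combined region is unchanged — boundary = 47.50 mm. So its perimeter = 47.50 mm. Layer 5 is larger (51.54 vs 47.50 mm).

layer 5 (z = 1 mm)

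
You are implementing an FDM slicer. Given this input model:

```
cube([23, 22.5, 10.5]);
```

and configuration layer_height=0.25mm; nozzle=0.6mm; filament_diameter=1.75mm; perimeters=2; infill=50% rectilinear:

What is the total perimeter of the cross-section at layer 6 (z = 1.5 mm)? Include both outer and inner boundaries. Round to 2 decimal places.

At z = 1.5 mm: the 23×22.5 cube contributes its full rectangle (perimeter 91.00 mm). Overall, the cross-section is a single solid region. Total boundary length (outer) = 91.00 mm.

91.00 mm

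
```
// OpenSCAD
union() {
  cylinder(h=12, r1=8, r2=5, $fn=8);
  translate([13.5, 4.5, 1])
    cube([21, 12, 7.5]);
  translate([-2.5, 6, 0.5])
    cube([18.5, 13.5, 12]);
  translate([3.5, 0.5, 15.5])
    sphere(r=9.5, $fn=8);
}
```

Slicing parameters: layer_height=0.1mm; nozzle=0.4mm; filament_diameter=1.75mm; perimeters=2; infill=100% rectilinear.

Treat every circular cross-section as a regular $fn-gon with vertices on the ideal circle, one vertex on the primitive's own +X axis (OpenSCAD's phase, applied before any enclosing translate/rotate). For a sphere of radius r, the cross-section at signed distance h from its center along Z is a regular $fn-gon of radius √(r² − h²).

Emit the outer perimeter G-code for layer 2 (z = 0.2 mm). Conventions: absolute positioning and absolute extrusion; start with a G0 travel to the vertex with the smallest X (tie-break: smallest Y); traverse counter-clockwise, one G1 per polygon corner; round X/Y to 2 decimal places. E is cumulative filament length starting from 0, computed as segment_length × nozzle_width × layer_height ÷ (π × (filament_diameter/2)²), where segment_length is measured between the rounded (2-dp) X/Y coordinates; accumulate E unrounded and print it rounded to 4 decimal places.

G0 X-7.95 Y0.00 Z0.20
G1 X-5.62 Y-5.62 E0.1012
G1 X0.00 Y-7.95 E0.2023
G1 X5.62 Y-5.62 E0.3035
G1 X7.95 Y0.00 E0.4047
G1 X5.62 Y5.62 E0.5059
G1 X0.00 Y7.95 E0.6070
G1 X-5.62 Y5.62 E0.7082
G1 X-7.95 Y0.00 E0.8094

At z = 0.2 mm: the cone: at t=0.017 of its height the radius interpolates to r₁+(r₂−r₁)t = 7.950, giving a regular 8-gon of that circumradius; the cube at (13.5, 4.5) is not intersected at this z (z outside [1, 8.5]); the cube at (-2.5, 6) is absent (z outside [0.5, 12.5]); the sphere at (3.5, 0.5) is absent (|z−center|=15.300 > r=9.5); Combining (union): only the cone is present, so the union is just that shape — 1 connected region. The outline is a single polygon with 8 vertices. Extrusion per mm of travel: 0.4 × 0.1 / (π × 0.875²) = 0.016630. Accumulating E over each segment gives final E = 0.8094.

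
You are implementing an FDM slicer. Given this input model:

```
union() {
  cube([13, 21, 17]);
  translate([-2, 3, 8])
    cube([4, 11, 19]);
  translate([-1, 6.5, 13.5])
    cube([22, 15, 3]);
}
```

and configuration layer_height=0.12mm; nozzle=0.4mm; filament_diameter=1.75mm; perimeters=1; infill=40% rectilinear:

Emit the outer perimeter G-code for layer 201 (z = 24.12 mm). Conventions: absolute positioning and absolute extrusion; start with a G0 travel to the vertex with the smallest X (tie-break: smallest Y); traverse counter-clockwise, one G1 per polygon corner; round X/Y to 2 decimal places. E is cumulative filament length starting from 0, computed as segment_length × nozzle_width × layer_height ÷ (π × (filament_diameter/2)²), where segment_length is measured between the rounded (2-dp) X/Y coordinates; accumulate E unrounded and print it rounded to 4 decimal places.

At z = 24.12 mm: the cube is not intersected at this z (z outside [0, 17]); the cube at (-2, 3) is present — its section is the full 4×11 rectangle; the cube at (-1, 6.5) does not reach this height (z outside [13.5, 16.5]); Merging all regions: only the 4×11 cube at (-2, 3) is present, so the union is just that shape — 1 connected region. The outline is a single polygon with 4 vertices. Extrusion per mm of travel: 0.4 × 0.12 / (π × 0.875²) = 0.019956. Accumulating E over each segment gives final E = 0.5987.

G0 X-2.00 Y3.00 Z24.12
G1 X2.00 Y3.00 E0.0798
G1 X2.00 Y14.00 E0.2993
G1 X-2.00 Y14.00 E0.3792
G1 X-2.00 Y3.00 E0.5987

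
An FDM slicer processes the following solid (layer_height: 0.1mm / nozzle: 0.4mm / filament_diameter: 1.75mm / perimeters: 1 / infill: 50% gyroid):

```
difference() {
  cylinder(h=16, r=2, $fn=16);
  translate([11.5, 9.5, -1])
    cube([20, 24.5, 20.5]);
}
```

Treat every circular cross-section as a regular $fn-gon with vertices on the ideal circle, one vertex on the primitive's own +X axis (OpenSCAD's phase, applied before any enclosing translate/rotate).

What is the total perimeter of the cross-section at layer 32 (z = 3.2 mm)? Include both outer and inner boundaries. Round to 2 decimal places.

At z = 3.2 mm: the r=2 cylinder contributes a regular 16-gon of circumradius 2 (perimeter = 2·16·2.000·sin(180°/16) = 12.49 mm); the cube at (11.5, 9.5) is present — its section is the full 20×24.5 rectangle (perimeter 89.00 mm); After the difference (first − rest): starting from the r=2 cylinder, the 20×24.5 cube at (11.5, 9.5) misses the remaining region (no effect) — boundary = 12.49 mm. Overall, the cross-section is a single solid region. Total boundary length (outer) = 12.49 mm.

12.49 mm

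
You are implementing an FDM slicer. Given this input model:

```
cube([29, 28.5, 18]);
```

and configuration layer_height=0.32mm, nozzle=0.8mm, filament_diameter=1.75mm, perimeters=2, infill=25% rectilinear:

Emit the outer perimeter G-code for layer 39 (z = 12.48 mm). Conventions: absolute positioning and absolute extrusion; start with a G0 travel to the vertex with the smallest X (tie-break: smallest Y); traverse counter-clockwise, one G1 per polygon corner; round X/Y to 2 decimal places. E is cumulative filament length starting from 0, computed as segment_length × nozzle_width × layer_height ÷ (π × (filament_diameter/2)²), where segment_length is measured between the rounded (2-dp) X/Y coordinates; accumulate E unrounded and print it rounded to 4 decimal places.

At z = 12.48 mm: the cube (footprint 29×28.5) is included at this height. The outline is a single polygon with 4 vertices. Extrusion per mm of travel: 0.8 × 0.32 / (π × 0.875²) = 0.106432. Accumulating E over each segment gives final E = 12.2397.

G0 X0.00 Y0.00 Z12.48
G1 X29.00 Y0.00 E3.0865
G1 X29.00 Y28.50 E6.1199
G1 X0.00 Y28.50 E9.2064
G1 X0.00 Y0.00 E12.2397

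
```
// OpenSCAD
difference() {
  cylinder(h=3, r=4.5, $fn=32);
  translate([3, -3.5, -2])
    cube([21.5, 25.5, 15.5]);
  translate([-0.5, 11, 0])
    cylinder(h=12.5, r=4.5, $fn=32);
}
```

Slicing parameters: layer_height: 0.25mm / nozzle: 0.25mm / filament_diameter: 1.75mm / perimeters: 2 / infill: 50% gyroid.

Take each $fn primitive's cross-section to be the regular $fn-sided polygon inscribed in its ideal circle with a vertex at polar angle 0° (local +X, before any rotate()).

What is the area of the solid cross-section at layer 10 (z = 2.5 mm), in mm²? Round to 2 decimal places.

At z = 2.5 mm: the cylinder: section is a regular 32-gon, circumradius r=4.5 (area = (32/2)·4.500²·sin(360°/32) = 63.21 mm²); the cube at (3, -3.5) is present — its section is the full 21.5×25.5 rectangle (area 548.25 mm²); the r=4.5 cylinder at (-0.5, 11) contributes a regular 32-gon of circumradius 4.5 (area = (32/2)·4.500²·sin(360°/32) = 63.21 mm²); After the difference (first − rest): starting from the r=4.5 cylinder (63.21 mm²), the 21.5×25.5 cube at (3, -3.5) partially overlaps it — only the 6.86 mm² overlap (of its 548.25 mm²) is removed, clipping the outline; the r=4.5 cylinder at (-0.5, 11) misses the remaining region (no effect) — area = 56.35 mm². Overall, the cross-section is a single solid region. Net area = 56.35 mm².

56.35 mm²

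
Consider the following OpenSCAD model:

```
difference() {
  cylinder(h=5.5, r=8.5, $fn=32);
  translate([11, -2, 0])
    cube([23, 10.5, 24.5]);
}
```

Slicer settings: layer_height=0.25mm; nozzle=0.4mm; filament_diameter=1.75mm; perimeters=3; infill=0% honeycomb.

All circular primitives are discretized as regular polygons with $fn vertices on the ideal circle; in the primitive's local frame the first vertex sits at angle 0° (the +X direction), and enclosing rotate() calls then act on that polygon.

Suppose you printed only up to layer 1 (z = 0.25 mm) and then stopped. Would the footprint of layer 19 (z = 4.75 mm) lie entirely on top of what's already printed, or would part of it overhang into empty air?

entirely on top

Compare the two slices. At z = 0.25: the cylinder: section is a regular 32-gon, circumradius r=8.5 (area = (32/2)·8.500²·sin(360°/32) = 225.52 mm²); the cube at (11, -2) (footprint 23×10.5) is included at this height (area 241.50 mm²); Taking the first minus the rest: starting from the r=8.5 cylinder (225.52 mm²), the 23×10.5 cube at (11, -2) misses the remaining region (no effect) — area = 225.52 mm². At z = 4.75: the r=8.5 cylinder gives a regular 32-gon of circumradius 8.5 (constant along its height) (area = (32/2)·8.500²·sin(360°/32) = 225.52 mm²); the cube at (11, -2) is present — its section is the full 23×10.5 rectangle (area 241.50 mm²); After the difference (first − rest): starting from the r=8.5 cylinder (225.52 mm²), the 23×10.5 cube at (11, -2) misses the remaining region (no effect) — area = 225.52 mm². Checking containment: the cross-section at z = 4.75 is a subset of the cross-section at z = 0.25.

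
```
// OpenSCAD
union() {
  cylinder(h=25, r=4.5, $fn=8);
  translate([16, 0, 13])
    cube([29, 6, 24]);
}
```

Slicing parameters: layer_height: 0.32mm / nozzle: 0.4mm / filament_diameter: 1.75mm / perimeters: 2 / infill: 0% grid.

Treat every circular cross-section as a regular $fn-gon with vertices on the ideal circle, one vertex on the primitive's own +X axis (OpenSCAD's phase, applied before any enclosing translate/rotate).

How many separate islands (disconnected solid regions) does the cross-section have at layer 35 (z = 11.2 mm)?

1

At z = 11.2 mm: the r=4.5 cylinder contributes a regular 8-gon of circumradius 4.5; the cube at (16, 0) is absent (z outside [13, 37]); Merging all regions: only the r=4.5 cylinder is present, so the union is just that shape — 1 connected region. Overall, the cross-section is a single solid region. Island count = 1.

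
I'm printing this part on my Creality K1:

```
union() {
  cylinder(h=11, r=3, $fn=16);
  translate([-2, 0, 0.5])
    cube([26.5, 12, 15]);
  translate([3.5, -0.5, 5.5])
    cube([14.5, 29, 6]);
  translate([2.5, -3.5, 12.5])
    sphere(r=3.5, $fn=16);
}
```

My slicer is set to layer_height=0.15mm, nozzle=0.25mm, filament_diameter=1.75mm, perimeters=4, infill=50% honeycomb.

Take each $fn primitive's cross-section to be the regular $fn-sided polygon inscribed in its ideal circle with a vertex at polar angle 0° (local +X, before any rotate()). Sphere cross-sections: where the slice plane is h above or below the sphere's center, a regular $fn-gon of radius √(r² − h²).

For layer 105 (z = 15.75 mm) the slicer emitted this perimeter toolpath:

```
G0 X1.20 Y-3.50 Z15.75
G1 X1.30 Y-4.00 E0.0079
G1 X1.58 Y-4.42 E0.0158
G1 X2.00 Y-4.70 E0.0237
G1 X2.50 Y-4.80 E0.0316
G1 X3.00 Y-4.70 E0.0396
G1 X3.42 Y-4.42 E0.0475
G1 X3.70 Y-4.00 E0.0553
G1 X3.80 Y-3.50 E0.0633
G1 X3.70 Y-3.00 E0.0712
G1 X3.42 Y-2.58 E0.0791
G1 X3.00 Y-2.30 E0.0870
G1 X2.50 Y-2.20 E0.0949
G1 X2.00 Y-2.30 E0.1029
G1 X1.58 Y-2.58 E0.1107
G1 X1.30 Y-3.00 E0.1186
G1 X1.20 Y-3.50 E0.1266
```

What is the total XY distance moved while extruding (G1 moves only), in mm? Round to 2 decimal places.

8.12 mm

Sum the Euclidean lengths of each G1 segment: total = 8.12 mm.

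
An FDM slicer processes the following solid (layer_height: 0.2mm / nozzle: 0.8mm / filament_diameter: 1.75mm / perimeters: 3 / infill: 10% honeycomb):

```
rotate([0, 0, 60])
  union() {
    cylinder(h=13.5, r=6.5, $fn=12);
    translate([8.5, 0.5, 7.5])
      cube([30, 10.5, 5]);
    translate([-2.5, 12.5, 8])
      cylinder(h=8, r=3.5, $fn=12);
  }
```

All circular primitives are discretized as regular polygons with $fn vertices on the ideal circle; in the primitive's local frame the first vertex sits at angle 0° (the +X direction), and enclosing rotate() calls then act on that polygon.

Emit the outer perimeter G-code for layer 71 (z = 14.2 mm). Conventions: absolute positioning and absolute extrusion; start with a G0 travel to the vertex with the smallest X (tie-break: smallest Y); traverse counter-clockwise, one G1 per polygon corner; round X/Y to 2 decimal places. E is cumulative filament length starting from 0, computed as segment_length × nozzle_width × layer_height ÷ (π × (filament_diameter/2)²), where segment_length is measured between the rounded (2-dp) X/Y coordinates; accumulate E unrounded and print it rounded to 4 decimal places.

G0 X-15.58 Y4.08 Z14.20
G1 X-15.11 Y2.33 E0.1205
G1 X-13.83 Y1.05 E0.2410
G1 X-12.08 Y0.58 E0.3615
G1 X-10.33 Y1.05 E0.4820
G1 X-9.04 Y2.33 E0.6029
G1 X-8.58 Y4.08 E0.7233
G1 X-9.04 Y5.83 E0.8436
G1 X-10.33 Y7.12 E0.9650
G1 X-12.08 Y7.58 E1.0854
G1 X-13.83 Y7.12 E1.2057
G1 X-15.11 Y5.83 E1.3266
G1 X-15.58 Y4.08 E1.4471

At z = 14.2 mm: the cylinder does not reach this height (z outside [0, 13.5]); the cube at (8.5, 0.5) does not reach this height (z outside [7.5, 12.5]); the r=3.5 cylinder at (-2.5, 12.5) gives a regular 12-gon of circumradius 3.5 (constant along its height); Merging all regions: only the r=3.5 cylinder at (-2.5, 12.5) is present, so the union is just that shape — 1 connected region; (rotated 60° about Z; rotation is an isometry so areas/perimeters/island counts are preserved). The outline is a single polygon with 12 vertices. Extrusion per mm of travel: 0.8 × 0.2 / (π × 0.875²) = 0.066520. Accumulating E over each segment gives final E = 1.4471.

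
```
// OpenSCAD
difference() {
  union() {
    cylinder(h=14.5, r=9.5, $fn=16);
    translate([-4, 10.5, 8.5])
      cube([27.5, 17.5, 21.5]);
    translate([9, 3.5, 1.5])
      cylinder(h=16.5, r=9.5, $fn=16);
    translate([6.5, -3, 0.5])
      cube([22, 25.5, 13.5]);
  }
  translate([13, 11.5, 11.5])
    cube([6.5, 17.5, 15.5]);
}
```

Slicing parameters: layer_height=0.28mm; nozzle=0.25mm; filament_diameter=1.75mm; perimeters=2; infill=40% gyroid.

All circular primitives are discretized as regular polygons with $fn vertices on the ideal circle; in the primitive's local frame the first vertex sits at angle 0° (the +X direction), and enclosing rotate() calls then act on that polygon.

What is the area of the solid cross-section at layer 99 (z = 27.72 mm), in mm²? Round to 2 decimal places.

At z = 27.72 mm: the cylinder does not reach this height (z outside [0, 14.5]); the cube at (-4, 10.5) (footprint 27.5×17.5) is included at this height (area 481.25 mm²); the cylinder at (9, 3.5) is absent (z outside [1.5, 18]); the cube at (6.5, -3) is not intersected at this z (z outside [0.5, 14]); Taking the union: only the 27.5×17.5 cube at (-4, 10.5) is present, so the union is just that shape — area = 481.25 mm²; the cube at (13, 11.5) is not intersected at this z (z outside [11.5, 27]); Taking the first minus the rest: none of the subtracted shapes is present at this height, so the result so far is unchanged — area = 481.25 mm². Overall, the cross-section is a single solid region. Net area = 481.25 mm².

481.25 mm²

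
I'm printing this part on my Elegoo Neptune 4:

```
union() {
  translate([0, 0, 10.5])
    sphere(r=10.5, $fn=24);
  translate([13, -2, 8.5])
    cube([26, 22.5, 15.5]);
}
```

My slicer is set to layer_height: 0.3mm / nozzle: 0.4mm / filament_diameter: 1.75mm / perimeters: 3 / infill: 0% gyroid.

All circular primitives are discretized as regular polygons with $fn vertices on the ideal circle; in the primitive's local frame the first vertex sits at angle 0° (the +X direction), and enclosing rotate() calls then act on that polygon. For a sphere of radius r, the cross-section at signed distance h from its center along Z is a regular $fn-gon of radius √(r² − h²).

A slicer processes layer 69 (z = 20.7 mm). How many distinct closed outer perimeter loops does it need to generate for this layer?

At z = 20.7 mm: the r=10.5 sphere contributes a regular 24-gon of circumradius √(10.5²−10.2²) = 2.492; the cube at (13, -2) is present — its section is the full 26×22.5 rectangle; Taking the union: the 2 present regions are separate (no shared area or edge), so areas and boundary lengths simply add and each stays a separate island — 2 connected regions. The result has 2 disconnected regions.

2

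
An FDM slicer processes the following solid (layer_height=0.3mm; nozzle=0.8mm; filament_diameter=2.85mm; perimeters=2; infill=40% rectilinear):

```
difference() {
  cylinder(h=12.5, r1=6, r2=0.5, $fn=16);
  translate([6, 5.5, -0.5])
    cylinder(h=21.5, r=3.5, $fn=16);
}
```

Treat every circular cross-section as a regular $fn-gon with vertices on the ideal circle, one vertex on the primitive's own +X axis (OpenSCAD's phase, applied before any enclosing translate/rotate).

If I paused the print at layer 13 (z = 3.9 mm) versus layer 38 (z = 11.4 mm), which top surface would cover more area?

layer 13 (z = 3.9 mm)

Layer 13 (z = 3.9): the cone contributes a regular 16-gon of circumradius 4.284 (interpolated between r1=6 and r2=0.5 at t=0.312) (area = (16/2)·4.284²·sin(360°/16) = 56.19 mm²); the r=3.5 cylinder at (6, 5.5) gives a regular 16-gon of circumradius 3.5 (constant along its height) (area = (16/2)·3.500²·sin(360°/16) = 37.50 mm²); Subtracting the remaining from the first: starting from the cone (56.19 mm²), the r=3.5 cylinder at (6, 5.5) misses the remaining region (no effect) — area = 56.19 mm². So its area = 56.19 mm². Layer 38 (z = 11.4): the cone contributes a regular 16-gon of circumradius 0.984 (interpolated between r1=6 and r2=0.5 at t=0.912) (area = (16/2)·0.984²·sin(360°/16) = 2.96 mm²); the r=3.5 cylinder at (6, 5.5) contributes a regular 16-gon of circumradius 3.5 (area = (16/2)·3.500²·sin(360°/16) = 37.50 mm²); Taking the first minus the rest: starting from the cone (2.96 mm²), the r=3.5 cylinder at (6, 5.5) misses the remaining region (no effect) — area = 2.96 mm². So its area = 2.96 mm². Layer 13 is larger (56.19 vs 2.96 mm²).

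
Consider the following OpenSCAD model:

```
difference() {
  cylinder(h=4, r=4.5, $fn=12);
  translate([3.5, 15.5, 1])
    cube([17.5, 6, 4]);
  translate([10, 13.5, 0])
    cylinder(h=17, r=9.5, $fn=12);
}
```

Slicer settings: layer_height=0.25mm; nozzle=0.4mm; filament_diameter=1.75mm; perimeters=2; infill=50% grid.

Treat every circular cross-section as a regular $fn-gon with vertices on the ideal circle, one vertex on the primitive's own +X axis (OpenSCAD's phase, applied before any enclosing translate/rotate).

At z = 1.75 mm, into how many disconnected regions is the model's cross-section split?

1

At z = 1.75 mm: the cylinder: section is a regular 12-gon, circumradius r=4.5; the 17.5×6 cube at (3.5, 15.5) contributes its full rectangle; the r=9.5 cylinder at (10, 13.5) gives a regular 12-gon of circumradius 9.5 (constant along its height); After the difference (first − rest): starting from the r=4.5 cylinder, the 17.5×6 cube at (3.5, 15.5) misses the remaining region (no effect); the r=9.5 cylinder at (10, 13.5) misses the remaining region (no effect) — 1 connected region. The result has 1 disconnected region.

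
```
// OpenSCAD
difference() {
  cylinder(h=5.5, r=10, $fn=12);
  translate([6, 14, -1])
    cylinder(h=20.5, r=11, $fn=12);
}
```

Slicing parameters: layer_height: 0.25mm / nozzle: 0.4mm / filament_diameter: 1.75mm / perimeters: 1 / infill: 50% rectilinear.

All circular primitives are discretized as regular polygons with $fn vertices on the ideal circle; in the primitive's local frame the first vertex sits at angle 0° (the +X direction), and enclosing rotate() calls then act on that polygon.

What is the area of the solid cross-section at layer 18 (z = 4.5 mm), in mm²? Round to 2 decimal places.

At z = 4.5 mm: the r=10 cylinder contributes a regular 12-gon of circumradius 10 (area = (12/2)·10.000²·sin(360°/12) = 300.00 mm²); the cylinder at (6, 14): section is a regular 12-gon, circumradius r=11 (area = (12/2)·11.000²·sin(360°/12) = 363.00 mm²); Taking the first minus the rest: starting from the r=10 cylinder (300.00 mm²), the r=11 cylinder at (6, 14) partially overlaps it — only the 49.89 mm² overlap (of its 363.00 mm²) is removed, clipping the outline — area = 250.11 mm². Overall, the cross-section is a single solid region. Net area = 250.11 mm².

250.11 mm²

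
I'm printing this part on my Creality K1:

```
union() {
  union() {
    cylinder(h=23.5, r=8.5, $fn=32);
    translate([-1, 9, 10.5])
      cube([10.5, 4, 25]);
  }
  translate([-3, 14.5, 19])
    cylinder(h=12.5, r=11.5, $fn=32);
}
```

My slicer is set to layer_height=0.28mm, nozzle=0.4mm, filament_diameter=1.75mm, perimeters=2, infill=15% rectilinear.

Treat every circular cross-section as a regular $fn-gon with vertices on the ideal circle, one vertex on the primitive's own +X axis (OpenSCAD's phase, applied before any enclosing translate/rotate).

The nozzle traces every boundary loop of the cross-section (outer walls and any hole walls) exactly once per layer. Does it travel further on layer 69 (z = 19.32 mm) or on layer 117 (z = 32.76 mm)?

layer 69 (z = 19.32 mm)

Layer 69 (z = 19.32): the cylinder: section is a regular 32-gon, circumradius r=8.5 (perimeter = 2·32·8.500·sin(180°/32) = 53.32 mm); the cube at (-1, 9) (footprint 10.5×4) is included at this height (perimeter 29.00 mm); Combining (union): the 2 present regions are separate (no shared area or edge), so areas and boundary lengths simply add and each stays a separate island — boundary = 82.32 mm; the r=11.5 cylinder at (-3, 14.5) gives a regular 32-gon of circumradius 11.5 (constant along its height) (perimeter = 2·32·11.500·sin(180°/32) = 72.14 mm); Merging all regions: the regions partially overlap (shared area 81.61 mm²), so the edge portions inside another operand are dropped and the merged outline is re-measured after clipping — boundary = 99.92 mm. So its perimeter = 99.92 mm. Layer 117 (z = 32.76): the cylinder does not reach this height (z outside [0, 23.5]); the cube at (-1, 9) (footprint 10.5×4) is included at this height (perimeter 29.00 mm); Combining (union): only the 10.5×4 cube at (-1, 9) is present, so the union is just that shape — boundary = 29.00 mm; the cylinder at (-3, 14.5) is not intersected at this z (z outside [19, 31.5]); Merging all regions: only the result so far is present, so the union is just that shape — boundary = 29.00 mm. So its perimeter = 29.00 mm. Layer 69 is larger (99.92 vs 29.00 mm).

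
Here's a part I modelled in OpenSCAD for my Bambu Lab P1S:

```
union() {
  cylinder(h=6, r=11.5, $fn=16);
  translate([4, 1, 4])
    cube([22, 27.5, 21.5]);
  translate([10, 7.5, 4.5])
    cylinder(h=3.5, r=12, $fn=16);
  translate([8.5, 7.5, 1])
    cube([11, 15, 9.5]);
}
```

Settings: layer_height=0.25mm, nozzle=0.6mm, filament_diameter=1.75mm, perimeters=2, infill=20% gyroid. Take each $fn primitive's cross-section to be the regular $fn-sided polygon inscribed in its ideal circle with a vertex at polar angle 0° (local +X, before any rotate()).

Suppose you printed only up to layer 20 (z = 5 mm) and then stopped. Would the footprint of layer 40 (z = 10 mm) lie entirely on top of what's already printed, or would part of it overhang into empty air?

entirely on top

Compare the two slices. At z = 5: the cylinder: section is a regular 16-gon, circumradius r=11.5 (area = (16/2)·11.500²·sin(360°/16) = 404.88 mm²); the 22×27.5 cube at (4, 1) contributes its full rectangle (area 605.00 mm²); the cylinder at (10, 7.5): section is a regular 16-gon, circumradius r=12 (area = (16/2)·12.000²·sin(360°/16) = 440.85 mm²); the cube at (8.5, 7.5) is present — its section is the full 11×15 rectangle (area 165.00 mm²); Combining (union): the regions partially overlap — summed areas 1615.73 mm² minus the doubly-counted overlap 602.50 mm² gives 1013.23 mm² — area = 1013.23 mm². At z = 10: the cylinder is absent (z outside [0, 6]); the cube at (4, 1) is present — its section is the full 22×27.5 rectangle (area 605.00 mm²); the cylinder at (10, 7.5) is absent (z outside [4.5, 8]); the 11×15 cube at (8.5, 7.5) contributes its full rectangle (area 165.00 mm²); Merging all regions: the 11×15 cube at (8.5, 7.5) lies entirely inside the 22×27.5 cube at (4, 1), so the union is just the 22×27.5 cube at (4, 1) — area = 605.00 mm². Checking containment: the cross-section at z = 10 is a subset of the cross-section at z = 5.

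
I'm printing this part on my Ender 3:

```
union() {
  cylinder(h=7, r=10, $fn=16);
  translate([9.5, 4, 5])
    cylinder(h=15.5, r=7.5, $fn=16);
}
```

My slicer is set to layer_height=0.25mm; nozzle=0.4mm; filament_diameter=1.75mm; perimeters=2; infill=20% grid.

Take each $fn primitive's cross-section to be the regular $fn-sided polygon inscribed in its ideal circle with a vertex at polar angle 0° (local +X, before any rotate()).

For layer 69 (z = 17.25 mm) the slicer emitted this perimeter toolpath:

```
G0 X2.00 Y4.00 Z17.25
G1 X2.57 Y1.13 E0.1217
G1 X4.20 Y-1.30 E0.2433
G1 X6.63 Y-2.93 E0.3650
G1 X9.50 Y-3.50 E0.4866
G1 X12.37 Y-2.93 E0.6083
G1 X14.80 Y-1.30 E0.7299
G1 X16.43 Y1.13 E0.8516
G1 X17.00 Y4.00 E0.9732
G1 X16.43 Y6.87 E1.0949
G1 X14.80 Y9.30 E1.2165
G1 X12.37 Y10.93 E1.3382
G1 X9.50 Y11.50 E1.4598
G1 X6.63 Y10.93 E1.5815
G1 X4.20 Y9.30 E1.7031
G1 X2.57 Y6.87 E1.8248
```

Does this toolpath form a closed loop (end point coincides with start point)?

Start point (G0): (2.00, 4.00). End point (last G1): the path does not return to the start — open.

no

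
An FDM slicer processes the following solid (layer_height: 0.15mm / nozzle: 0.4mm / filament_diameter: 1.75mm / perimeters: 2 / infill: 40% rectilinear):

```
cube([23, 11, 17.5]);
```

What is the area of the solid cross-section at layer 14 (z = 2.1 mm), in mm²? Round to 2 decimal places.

253.00 mm²

At z = 2.1 mm: the 23×11 cube contributes its full rectangle (area 253.00 mm²). Overall, the cross-section is a single solid region. Net area = 253.00 mm².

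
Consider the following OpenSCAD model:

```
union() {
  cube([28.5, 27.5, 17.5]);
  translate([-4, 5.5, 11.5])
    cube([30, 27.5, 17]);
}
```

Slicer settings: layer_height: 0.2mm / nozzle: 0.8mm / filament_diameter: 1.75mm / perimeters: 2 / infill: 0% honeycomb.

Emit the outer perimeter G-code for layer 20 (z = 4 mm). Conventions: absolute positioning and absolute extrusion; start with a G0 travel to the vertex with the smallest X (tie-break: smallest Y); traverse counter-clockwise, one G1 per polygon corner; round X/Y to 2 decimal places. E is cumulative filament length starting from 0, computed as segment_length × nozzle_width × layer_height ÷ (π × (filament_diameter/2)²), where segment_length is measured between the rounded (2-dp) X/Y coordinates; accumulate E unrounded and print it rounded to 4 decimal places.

G0 X0.00 Y0.00 Z4.00
G1 X28.50 Y0.00 E1.8958
G1 X28.50 Y27.50 E3.7251
G1 X0.00 Y27.50 E5.6210
G1 X0.00 Y0.00 E7.4503

At z = 4 mm: the cube (footprint 28.5×27.5) is included at this height; the cube at (-4, 5.5) is absent (z outside [11.5, 28.5]); Combining (union): only the 28.5×27.5 cube is present, so the union is just that shape — 1 connected region. The outline is a single polygon with 4 vertices. Extrusion per mm of travel: 0.8 × 0.2 / (π × 0.875²) = 0.066520. Accumulating E over each segment gives final E = 7.4503.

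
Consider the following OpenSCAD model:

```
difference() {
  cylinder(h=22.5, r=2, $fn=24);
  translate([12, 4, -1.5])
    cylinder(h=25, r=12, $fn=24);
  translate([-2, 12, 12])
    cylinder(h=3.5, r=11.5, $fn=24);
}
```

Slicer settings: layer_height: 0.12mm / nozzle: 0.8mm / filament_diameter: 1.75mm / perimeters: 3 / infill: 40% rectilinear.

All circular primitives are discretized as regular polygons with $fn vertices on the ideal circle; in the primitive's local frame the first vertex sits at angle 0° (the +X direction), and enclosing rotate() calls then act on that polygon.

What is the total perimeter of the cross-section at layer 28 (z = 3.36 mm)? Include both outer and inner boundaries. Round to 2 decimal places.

11.66 mm

At z = 3.36 mm: the r=2 cylinder contributes a regular 24-gon of circumradius 2 (perimeter = 2·24·2.000·sin(180°/24) = 12.53 mm); the cylinder at (12, 4): section is a regular 24-gon, circumradius r=12 (perimeter = 2·24·12.000·sin(180°/24) = 75.18 mm); the cylinder at (-2, 12) does not reach this height (z outside [12, 15.5]); After the difference (first − rest): starting from the r=2 cylinder, the r=12 cylinder at (12, 4) partially overlaps it — only the 3.24 mm² overlap (of its 447.24 mm²) is removed, clipping the outline — boundary = 11.66 mm. Overall, the cross-section is a single solid region. Total boundary length (outer) = 11.66 mm.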